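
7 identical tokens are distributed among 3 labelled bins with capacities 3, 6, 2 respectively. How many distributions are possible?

By stars and bars, unrestricted non-negative solutions to x_1+…+x_3 = 7 number C(7+2,2) = 36.
Subtract solutions that violate a single cap (substitute x_i' = x_i − (cap_i+1)): x_1 ≥ 4 gives C(5,2) = 10; x_2 ≥ 7 gives C(2,2) = 1; x_3 ≥ 3 gives C(6,2) = 15. Together 26.
Add back pairs where two caps are both exceeded: 0 + 1 + 0 = 1.
By inclusion–exclusion the count is 36 − 26 + 1 = 11.

11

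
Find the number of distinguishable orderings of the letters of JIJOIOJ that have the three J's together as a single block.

30

Treat the 3 copies of J as a single block. The multiset to arrange is then {JJJ, I, I, O, O}, 5 items in all.
That gives (5)!/(2!·2!) = 30 arrangements.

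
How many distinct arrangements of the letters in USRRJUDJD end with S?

2520

Fix S in the last position and arrange the remaining 8 letters.
Those 8 letters have D appearing twice, J appearing twice, R appearing twice, and U appearing twice, giving (8)!/(2!·2!·2!·2!) = 2520.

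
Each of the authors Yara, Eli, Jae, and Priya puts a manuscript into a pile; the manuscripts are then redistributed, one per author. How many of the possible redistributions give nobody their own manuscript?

9

Let Aᵢ be the assignments in which author i gets their own manuscript. We want the size of the complement of A₁∪…∪A_4.
By inclusion–exclusion this is Σ_{j=0}^{4} (−1)^j C(4,j)·(4−j)!.
Computing: 24 − 24 + 12 − 4 + 1 = 9.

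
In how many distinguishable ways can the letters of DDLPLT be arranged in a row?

180

The 6 letters of DDLPLT have repeats: D appearing twice and L appearing twice.
The number of distinct arrangements is 6!/(2!·2!) = 720/4 = 180.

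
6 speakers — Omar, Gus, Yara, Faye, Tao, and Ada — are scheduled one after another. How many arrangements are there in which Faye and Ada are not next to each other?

480

There are 6! = 720 arrangements in all. If Faye and Ada are adjacent, merging them into one block gives 2·(5)! = 240 arrangements.
So 720 − 240 = 480 arrangements keep them apart.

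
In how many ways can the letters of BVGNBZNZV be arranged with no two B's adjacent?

17640

There are 9!/(2!·2!·2!·2!) = 22680 arrangements of BVGNBZNZV in total.
Arrangements with the B's together: treat BB as one letter, giving (8)!/(2!·2!·2!) = 5040.
Hence 22680 − 5040 = 17640.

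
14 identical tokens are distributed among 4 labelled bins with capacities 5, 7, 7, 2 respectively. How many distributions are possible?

Ignoring the caps, the number of non-negative solutions to x_1+…+x_4 = 14 is C(17,3) = 680.
Subtract solutions that violate a single cap (substitute x_i' = x_i − (cap_i+1)): x_1 ≥ 6 gives C(11,3) = 165; x_2 ≥ 8 gives C(9,3) = 84; x_3 ≥ 8 gives C(9,3) = 84; x_4 ≥ 3 gives C(14,3) = 364. Together 697.
Add back pairs where two caps are both exceeded: 1 + 1 + 56 + 0 + 20 + 20 = 98.
By inclusion–exclusion the count is 680 − 697 + 98 = 81.

81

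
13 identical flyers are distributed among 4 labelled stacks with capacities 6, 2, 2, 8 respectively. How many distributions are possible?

By stars and bars, unrestricted non-negative solutions to x_1+…+x_4 = 13 number C(13+3,3) = 560.
Subtract solutions that violate a single cap (substitute x_i' = x_i − (cap_i+1)): x_1 ≥ 7 gives C(9,3) = 84; x_2 ≥ 3 gives C(13,3) = 286; x_3 ≥ 3 gives C(13,3) = 286; x_4 ≥ 9 gives C(7,3) = 35. Together 691.
Add back pairs where two caps are both exceeded: 20 + 20 + 0 + 120 + 4 + 4 = 168.
Subtract triples: 1 + 0 + 0 + 0 = 1.
By inclusion–exclusion the count is 560 − 691 + 168 − 1 = 36.

36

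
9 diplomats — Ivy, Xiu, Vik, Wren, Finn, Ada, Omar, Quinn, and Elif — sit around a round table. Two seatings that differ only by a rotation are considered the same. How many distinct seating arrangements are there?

40320

Fix one person's seat to break rotational symmetry; the remaining 8 people can be arranged in (8)! = 40320 ways.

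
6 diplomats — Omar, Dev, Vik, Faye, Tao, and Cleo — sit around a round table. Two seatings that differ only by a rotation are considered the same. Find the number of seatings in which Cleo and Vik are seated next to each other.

48

Treat {Cleo, Vik} as one unit (2 internal orders) and seat the resulting 5 units around the table: (4)! circular arrangements.
So 2 × (4)! = 2 × 24 = 48.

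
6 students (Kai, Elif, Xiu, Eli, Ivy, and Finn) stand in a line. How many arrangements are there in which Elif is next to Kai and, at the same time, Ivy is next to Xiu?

96

Treat {Elif,Kai} as one block (2 orders) and {Ivy,Xiu} as another (2 orders).
That leaves 4 units to arrange: 2 × 2 × 4! = 4 × 24 = 96.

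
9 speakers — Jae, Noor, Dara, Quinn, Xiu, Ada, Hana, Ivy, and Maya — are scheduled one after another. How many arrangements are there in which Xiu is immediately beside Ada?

Glue Xiu and Ada into one block (2 internal orders), leaving 8 units to arrange in a row.
So the count is 2·(8)! = 80640.

80640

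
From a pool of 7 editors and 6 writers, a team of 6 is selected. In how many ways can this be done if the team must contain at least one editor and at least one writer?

1708

Total 6-person selections from all 13: C(13,6) = 1716.
Selections missing a whole group: no editors → C(6,6) = 1; no writers → C(7,6) = 7.
Both groups omitted at once is impossible, so 1716 − 8 = 1708.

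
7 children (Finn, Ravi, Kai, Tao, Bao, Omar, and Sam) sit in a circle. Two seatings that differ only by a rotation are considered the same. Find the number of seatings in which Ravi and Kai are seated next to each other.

240

Glue Ravi and Kai into a block (2 internal orders). Seating 6 units around a circle gives (5)! arrangements.
So 2 × (5)! = 2 × 120 = 240.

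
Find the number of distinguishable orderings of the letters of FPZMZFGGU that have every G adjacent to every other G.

Treat the 2 copies of G as a single block. The multiset to arrange is then {GG, F, F, M, P, U, Z, Z}, 8 items in all.
That gives (8)!/(2!·2!) = 10080 arrangements.

10080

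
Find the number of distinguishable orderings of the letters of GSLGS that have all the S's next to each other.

Treat the 2 copies of S as a single block. The multiset to arrange is then {SS, G, G, L}, 4 items in all.
That gives (4)!/(2!) = 12 arrangements.

12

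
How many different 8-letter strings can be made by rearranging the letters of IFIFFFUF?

168

Letter multiplicities in IFIFFFUF: F×5, I×2, U×1.
Dividing 8! = 40320 by 5!·2! = 240 for the repeated letters gives 168.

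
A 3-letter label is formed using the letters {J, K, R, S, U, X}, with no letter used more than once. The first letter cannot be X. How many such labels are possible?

100

The first letter has 6−1 = 5 choices (anything except X).
The remaining 2 letters are filled from the other 5 symbols without repetition: 5 × 4 = 20.
Total: 5 × 20 = 100.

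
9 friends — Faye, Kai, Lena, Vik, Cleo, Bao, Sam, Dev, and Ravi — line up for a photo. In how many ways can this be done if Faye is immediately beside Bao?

80640

Treat {Faye, Bao} as a single unit. There are 8 units to order, and the pair itself can be ordered 2 ways.
That gives 2 × 8! = 2 × 40320 = 80640.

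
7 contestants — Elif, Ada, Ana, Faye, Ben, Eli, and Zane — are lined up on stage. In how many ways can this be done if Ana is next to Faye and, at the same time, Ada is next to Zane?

Treat {Ana,Faye} as one block (2 orders) and {Ada,Zane} as another (2 orders).
That leaves 5 units to arrange: 2 × 2 × 5! = 4 × 120 = 480.

480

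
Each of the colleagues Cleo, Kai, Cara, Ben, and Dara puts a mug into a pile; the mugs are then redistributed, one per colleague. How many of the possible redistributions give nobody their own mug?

This is the derangement count D_5: permutations of 5 items with no fixed point.
By inclusion–exclusion this is Σ_{j=0}^{5} (−1)^j C(5,j)·(5−j)!.
Computing: 120 − 120 + 60 − 20 + 5 − 1 = 44.

44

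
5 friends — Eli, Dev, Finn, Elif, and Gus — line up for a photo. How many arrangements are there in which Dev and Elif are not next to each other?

72

Of the 5! = 120 arrangements, those with Dev and Elif adjacent number 2 × 4! = 48 (treat the pair as a block with 2 internal orders).
Complementary counting: 120 − 48 = 72.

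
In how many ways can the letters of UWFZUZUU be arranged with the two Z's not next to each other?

630

Total arrangements of UWFZUZUU: 8!/(4!·2!) = 840.
Arrangements with the Z's together: treat ZZ as one letter, giving (7)!/(4!) = 210.
Hence 840 − 210 = 630.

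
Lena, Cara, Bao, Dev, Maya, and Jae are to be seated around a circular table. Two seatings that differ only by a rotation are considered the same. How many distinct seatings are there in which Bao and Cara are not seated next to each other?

All circular seatings of 6 people number (5)! = 120.
Seatings with Bao beside Cara: treat them as a block with 2 internal orders, giving 2 × (4)! = 48.
Subtracting, 120 − 48 = 72.

72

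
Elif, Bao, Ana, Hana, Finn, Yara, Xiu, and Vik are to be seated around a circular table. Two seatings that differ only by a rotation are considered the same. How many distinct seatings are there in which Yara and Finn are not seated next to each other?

3600

Without the restriction there are (7)! = 5040 seatings.
Those with Yara next to Finn: fuse the pair into one unit and seat 7 units around a circle — 2·(6)! = 1440.
Subtracting, 5040 − 1440 = 3600.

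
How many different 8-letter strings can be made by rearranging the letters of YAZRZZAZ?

YAZRZZAZ has 8 letters with A appearing twice and Z appearing 4 times.
The number of distinct arrangements is 8!/(4!·2!) = 40320/48 = 840.

840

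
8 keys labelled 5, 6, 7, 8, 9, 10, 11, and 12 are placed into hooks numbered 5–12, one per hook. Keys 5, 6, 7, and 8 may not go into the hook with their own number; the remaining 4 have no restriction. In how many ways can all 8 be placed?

24024

Let Aᵢ (for 5 ≤ i ≤ 8) be the placements that put key i in its forbidden hook. Any j of these fix j positions, leaving (8−j)! ways to fill the rest, and there are C(4,j) ways to pick which j.
By inclusion–exclusion, the number of valid placements is Σ_{j=0}^{4} (−1)^j C(4,j)·(8−j)!.
Computing: 40320 − 20160 + 4320 − 480 + 24 = 24024.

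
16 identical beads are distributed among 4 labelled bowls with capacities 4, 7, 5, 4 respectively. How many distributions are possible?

By stars and bars, unrestricted non-negative solutions to x_1+…+x_4 = 16 number C(16+3,3) = 969.
Subtract solutions that violate a single cap (substitute x_i' = x_i − (cap_i+1)): x_1 ≥ 5 gives C(14,3) = 364; x_2 ≥ 8 gives C(11,3) = 165; x_3 ≥ 6 gives C(13,3) = 286; x_4 ≥ 5 gives C(14,3) = 364. Together 1179.
Add back pairs where two caps are both exceeded: 20 + 56 + 84 + 10 + 20 + 56 = 246.
Subtract triples: 0 + 0 + 1 + 0 = 1.
By inclusion–exclusion the count is 969 − 1179 + 246 − 1 = 35.

35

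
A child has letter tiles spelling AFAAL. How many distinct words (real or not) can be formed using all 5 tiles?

20

The 5 letters of AFAAL have repeats: A appearing 3 times.
Dividing 5! = 120 by 3! = 6 for the repeated letters gives 20.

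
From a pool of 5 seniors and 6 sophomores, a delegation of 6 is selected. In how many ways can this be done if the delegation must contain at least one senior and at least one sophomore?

461

Total 6-person selections from all 11: C(11,6) = 462.
Selections missing a whole group: no seniors → C(6,6) = 1; no sophomores → C(5,6) = 0.
Both groups omitted at once is impossible, so 462 − 1 = 461.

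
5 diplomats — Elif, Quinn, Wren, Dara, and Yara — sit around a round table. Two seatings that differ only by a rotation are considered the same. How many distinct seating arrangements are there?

24

Fix one person's seat to break rotational symmetry; the remaining 4 people can be arranged in (4)! = 24 ways.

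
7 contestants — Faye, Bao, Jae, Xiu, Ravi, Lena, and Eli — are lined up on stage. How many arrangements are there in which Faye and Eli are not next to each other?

There are 7! = 5040 arrangements in all. If Faye and Eli are adjacent, merging them into one block gives 2·(6)! = 1440 arrangements.
Complementary counting: 5040 − 1440 = 3600.

3600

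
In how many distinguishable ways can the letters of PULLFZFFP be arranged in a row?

The 9 letters of PULLFZFFP have repeats: F appearing 3 times, L appearing twice, and P appearing twice.
The number of distinct arrangements is 9!/(3!·2!·2!) = 362880/24 = 15120.

15120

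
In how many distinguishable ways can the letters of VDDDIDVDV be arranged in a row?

504

VDDDIDVDV has 9 letters with D appearing 5 times and V appearing 3 times.
The number of distinct arrangements is 9!/(5!·3!) = 362880/720 = 504.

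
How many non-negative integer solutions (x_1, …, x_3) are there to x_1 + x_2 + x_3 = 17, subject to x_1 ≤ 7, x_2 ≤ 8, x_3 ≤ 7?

By stars and bars, unrestricted non-negative solutions to x_1+…+x_3 = 17 number C(17+2,2) = 171.
Subtract solutions that violate a single cap (substitute x_i' = x_i − (cap_i+1)): x_1 ≥ 8 gives C(11,2) = 55; x_2 ≥ 9 gives C(10,2) = 45; x_3 ≥ 8 gives C(11,2) = 55. Together 155.
Add back pairs where two caps are both exceeded: 1 + 3 + 1 = 5.
By inclusion–exclusion the count is 171 − 155 + 5 = 21.

21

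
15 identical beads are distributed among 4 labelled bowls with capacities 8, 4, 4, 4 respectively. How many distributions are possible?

53

By stars and bars, unrestricted non-negative solutions to x_1+…+x_4 = 15 number C(15+3,3) = 816.
Subtract solutions that violate a single cap (substitute x_i' = x_i − (cap_i+1)): x_1 ≥ 9 gives C(9,3) = 84; x_2 ≥ 5 gives C(13,3) = 286; x_3 ≥ 5 gives C(13,3) = 286; x_4 ≥ 5 gives C(13,3) = 286. Together 942.
Add back pairs where two caps are both exceeded: 4 + 4 + 4 + 56 + 56 + 56 = 180.
Subtract triples: 0 + 0 + 0 + 1 = 1.
By inclusion–exclusion the count is 816 − 942 + 180 − 1 = 53.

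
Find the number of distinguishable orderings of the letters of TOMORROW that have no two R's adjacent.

Total arrangements of TOMORROW: 8!/(3!·2!) = 3360.
If the two R's are adjacent, glue them into one block, leaving 7 items to arrange: (7)!/(3!) = 840 ways.
Subtracting, 3360 − 840 = 2520 arrangements keep the R's apart.

2520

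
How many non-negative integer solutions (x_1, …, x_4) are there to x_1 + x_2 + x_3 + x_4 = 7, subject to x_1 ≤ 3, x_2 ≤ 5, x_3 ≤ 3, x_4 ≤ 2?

43

Ignoring the caps, the number of non-negative solutions to x_1+…+x_4 = 7 is C(10,3) = 120.
Subtract solutions that violate a single cap (substitute x_i' = x_i − (cap_i+1)): x_1 ≥ 4 gives C(6,3) = 20; x_2 ≥ 6 gives C(4,3) = 4; x_3 ≥ 4 gives C(6,3) = 20; x_4 ≥ 3 gives C(7,3) = 35. Together 79.
Add back pairs where two caps are both exceeded: 0 + 0 + 1 + 0 + 0 + 1 = 2.
By inclusion–exclusion the count is 120 − 79 + 2 = 43.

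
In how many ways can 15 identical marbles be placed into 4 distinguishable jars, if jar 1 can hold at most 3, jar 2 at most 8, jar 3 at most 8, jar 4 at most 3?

80

Ignoring the caps, the number of non-negative solutions to x_1+…+x_4 = 15 is C(18,3) = 816.
Subtract solutions that violate a single cap (substitute x_i' = x_i − (cap_i+1)): x_1 ≥ 4 gives C(14,3) = 364; x_2 ≥ 9 gives C(9,3) = 84; x_3 ≥ 9 gives C(9,3) = 84; x_4 ≥ 4 gives C(14,3) = 364. Together 896.
Add back pairs where two caps are both exceeded: 10 + 10 + 120 + 0 + 10 + 10 = 160.
By inclusion–exclusion the count is 816 − 896 + 160 = 80.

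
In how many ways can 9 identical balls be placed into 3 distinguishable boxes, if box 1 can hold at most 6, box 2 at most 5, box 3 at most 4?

24

Without the upper bounds there are C(11,2) = 55 ways to split 9 among 3 boxes.
Subtract solutions that violate a single cap (substitute x_i' = x_i − (cap_i+1)): x_1 ≥ 7 gives C(4,2) = 6; x_2 ≥ 6 gives C(5,2) = 10; x_3 ≥ 5 gives C(6,2) = 15. Together 31.
No two caps can be exceeded simultaneously, so the pair terms are all 0.
By inclusion–exclusion the count is 55 − 31 + 0 = 24.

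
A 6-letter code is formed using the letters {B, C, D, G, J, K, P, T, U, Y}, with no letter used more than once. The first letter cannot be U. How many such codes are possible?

The first letter has 10−1 = 9 choices (anything except U).
The remaining 5 letters are filled from the other 9 symbols without repetition: 9 × 8 × 7 × 6 × 5 = 15120.
Total: 9 × 15120 = 136080.

136080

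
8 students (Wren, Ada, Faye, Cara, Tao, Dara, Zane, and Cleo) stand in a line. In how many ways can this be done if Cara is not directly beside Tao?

Of the 8! = 40320 arrangements, those with Cara and Tao adjacent number 2 × 7! = 10080 (treat the pair as a block with 2 internal orders).
Complementary counting: 40320 − 10080 = 30240.

30240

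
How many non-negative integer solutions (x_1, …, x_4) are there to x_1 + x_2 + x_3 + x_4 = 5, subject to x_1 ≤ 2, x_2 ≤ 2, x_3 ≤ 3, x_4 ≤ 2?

22

By stars and bars, unrestricted non-negative solutions to x_1+…+x_4 = 5 number C(5+3,3) = 56.
Subtract solutions that violate a single cap (substitute x_i' = x_i − (cap_i+1)): x_1 ≥ 3 gives C(5,3) = 10; x_2 ≥ 3 gives C(5,3) = 10; x_3 ≥ 4 gives C(4,3) = 4; x_4 ≥ 3 gives C(5,3) = 10. Together 34.
No two caps can be exceeded simultaneously, so the pair terms are all 0.
By inclusion–exclusion the count is 56 − 34 + 0 = 22.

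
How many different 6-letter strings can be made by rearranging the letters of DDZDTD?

30

Letter multiplicities in DDZDTD: D×4, T×1, Z×1.
So there are 6! / (4!) = 30 distinguishable arrangements.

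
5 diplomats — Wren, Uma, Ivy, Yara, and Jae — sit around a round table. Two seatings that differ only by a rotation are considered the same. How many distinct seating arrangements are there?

Around a circle, 5 distinct people have 5!/5 = (4)! = 24 rotationally distinct seatings.

24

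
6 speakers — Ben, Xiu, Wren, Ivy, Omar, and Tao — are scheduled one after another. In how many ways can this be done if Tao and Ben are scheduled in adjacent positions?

Glue Tao and Ben into one block (2 internal orders), leaving 5 units to arrange in a row.
That gives 2 × 5! = 2 × 120 = 240.

240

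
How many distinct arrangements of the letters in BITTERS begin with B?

Fix B in the first position and arrange the remaining 6 letters.
Those 6 letters have T appearing twice, giving (6)!/(2!) = 360.

360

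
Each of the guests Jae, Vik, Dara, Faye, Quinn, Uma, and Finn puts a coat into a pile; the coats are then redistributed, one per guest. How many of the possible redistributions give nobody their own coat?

1854

This is the derangement count D_7: permutations of 7 items with no fixed point.
By inclusion–exclusion this is Σ_{j=0}^{7} (−1)^j C(7,j)·(7−j)!.
Computing: 5040 − 5040 + 2520 − 840 + 210 − 42 + 7 − 1 = 1854.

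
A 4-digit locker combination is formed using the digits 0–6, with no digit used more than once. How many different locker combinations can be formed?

This is a permutation of 4 out of 7: P(7,4) = 7!/3!.
7 × 6 × 5 × 4 = 840.

840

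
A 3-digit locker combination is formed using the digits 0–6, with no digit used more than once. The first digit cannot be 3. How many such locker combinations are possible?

180

The first digit has 7−1 = 6 choices (anything except 3).
The remaining 2 digits are filled from the other 6 symbols without repetition: 6 × 5 = 30.
Total: 6 × 30 = 180.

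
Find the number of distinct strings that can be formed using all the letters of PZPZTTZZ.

Letter multiplicities in PZPZTTZZ: P×2, T×2, Z×4.
The number of distinct arrangements is 8!/(4!·2!·2!) = 40320/96 = 420.

420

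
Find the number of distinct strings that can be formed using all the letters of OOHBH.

The 5 letters of OOHBH have repeats: H appearing twice and O appearing twice.
So there are 5! / (2!·2!) = 30 distinguishable arrangements.

30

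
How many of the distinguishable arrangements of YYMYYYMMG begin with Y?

280

Fix Y in the first position and arrange the remaining 8 letters.
Those 8 letters have M appearing 3 times and Y appearing 4 times, giving (8)!/(4!·3!) = 280.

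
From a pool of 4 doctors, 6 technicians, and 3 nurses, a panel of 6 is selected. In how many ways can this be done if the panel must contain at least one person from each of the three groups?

1416

Total 6-person selections from all 13: C(13,6) = 1716.
Selections missing a whole group: no doctors → C(9,6) = 84; no technicians → C(7,6) = 7; no nurses → C(10,6) = 210.
Add back selections omitting two groups (i.e. drawn from a single group): C(4,6) + C(6,6) + C(3,6) = 1.
By inclusion–exclusion: 1716 − 301 + 1 = 1416.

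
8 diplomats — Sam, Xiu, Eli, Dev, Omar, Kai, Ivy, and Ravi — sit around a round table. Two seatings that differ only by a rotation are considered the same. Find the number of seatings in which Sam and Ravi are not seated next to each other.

All circular seatings of 8 people number (7)! = 5040.
Seatings with Sam beside Ravi: treat them as a block with 2 internal orders, giving 2 × (6)! = 1440.
Subtracting, 5040 − 1440 = 3600.

3600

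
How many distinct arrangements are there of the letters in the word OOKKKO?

OOKKKO has 6 letters with K appearing 3 times and O appearing 3 times.
So there are 6! / (3!·3!) = 20 distinguishable arrangements.

20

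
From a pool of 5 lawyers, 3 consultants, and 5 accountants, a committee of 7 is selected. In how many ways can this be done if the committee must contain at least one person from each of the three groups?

Total 7-person selections from all 13: C(13,7) = 1716.
Selections missing a whole group: no lawyers → C(8,7) = 8; no consultants → C(10,7) = 120; no accountants → C(8,7) = 8.
Add back selections omitting two groups (i.e. drawn from a single group): C(5,7) + C(3,7) + C(5,7) = 0.
By inclusion–exclusion: 1716 − 136 + 0 = 1580.

1580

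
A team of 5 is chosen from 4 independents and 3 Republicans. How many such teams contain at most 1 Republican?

Split by how many Republicans are chosen (0 through 1).
Sum: C(3,0)·C(4,5) + C(3,1)·C(4,4) = 0 + 3 = 3.

3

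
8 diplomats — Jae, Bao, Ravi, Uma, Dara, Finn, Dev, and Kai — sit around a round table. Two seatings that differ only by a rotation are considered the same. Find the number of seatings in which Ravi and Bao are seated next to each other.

Treat {Ravi, Bao} as one unit (2 internal orders) and seat the resulting 7 units around the table: (6)! circular arrangements.
So 2 × (6)! = 2 × 720 = 1440.

1440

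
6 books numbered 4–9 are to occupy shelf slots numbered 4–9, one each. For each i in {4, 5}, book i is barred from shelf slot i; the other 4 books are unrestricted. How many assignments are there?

Let Aᵢ (for i ∈ {4, 5}) be the placements that put book i in its forbidden shelf slot. Any j of these fix j positions, leaving (6−j)! ways to fill the rest, and there are C(2,j) ways to pick which j.
By inclusion–exclusion, the number of valid placements is Σ_{j=0}^{2} (−1)^j C(2,j)·(6−j)!.
Computing: 720 − 240 + 24 = 504.

504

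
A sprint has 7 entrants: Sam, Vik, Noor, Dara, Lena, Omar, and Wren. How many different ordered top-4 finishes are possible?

840

This is an ordered selection of 4 from 7: P(7,4).
That gives 7 × 6 × 5 × 4 = 840.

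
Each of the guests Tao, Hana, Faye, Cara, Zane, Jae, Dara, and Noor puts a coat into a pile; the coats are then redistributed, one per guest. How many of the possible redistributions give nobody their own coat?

14833

This is the derangement count D_8: permutations of 8 items with no fixed point.
By inclusion–exclusion this is Σ_{j=0}^{8} (−1)^j C(8,j)·(8−j)!.
Computing: 40320 − 40320 + 20160 − 6720 + 1680 − 336 + 56 − 8 + 1 = 14833.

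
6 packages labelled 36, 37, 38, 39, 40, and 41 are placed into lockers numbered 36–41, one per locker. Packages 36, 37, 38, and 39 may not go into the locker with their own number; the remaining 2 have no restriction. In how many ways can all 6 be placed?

Let Aᵢ (for 36 ≤ i ≤ 39) be the placements that put package i in its forbidden locker. Any j of these fix j positions, leaving (6−j)! ways to fill the rest, and there are C(4,j) ways to pick which j.
By inclusion–exclusion, the number of valid placements is Σ_{j=0}^{4} (−1)^j C(4,j)·(6−j)!.
Computing: 720 − 480 + 144 − 24 + 2 = 362.

362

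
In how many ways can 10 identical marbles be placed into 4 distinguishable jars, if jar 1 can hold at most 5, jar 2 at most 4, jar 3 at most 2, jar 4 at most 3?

30

Without the upper bounds there are C(13,3) = 286 ways to split 10 among 4 jars.
Subtract solutions that violate a single cap (substitute x_i' = x_i − (cap_i+1)): x_1 ≥ 6 gives C(7,3) = 35; x_2 ≥ 5 gives C(8,3) = 56; x_3 ≥ 3 gives C(10,3) = 120; x_4 ≥ 4 gives C(9,3) = 84. Together 295.
Add back pairs where two caps are both exceeded: 0 + 4 + 1 + 10 + 4 + 20 = 39.
By inclusion–exclusion the count is 286 − 295 + 39 = 30.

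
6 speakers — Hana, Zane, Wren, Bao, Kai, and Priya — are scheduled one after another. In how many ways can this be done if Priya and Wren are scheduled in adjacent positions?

Place the 4 others and the Priya-Wren pair as 5 objects in a line; the pair has 2 internal arrangements.
That gives 2 × 5! = 2 × 120 = 240.

240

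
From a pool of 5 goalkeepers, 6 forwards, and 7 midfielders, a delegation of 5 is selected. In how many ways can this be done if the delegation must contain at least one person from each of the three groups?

Total 5-person selections from all 18: C(18,5) = 8568.
Selections missing a whole group: no goalkeepers → C(13,5) = 1287; no forwards → C(12,5) = 792; no midfielders → C(11,5) = 462.
Add back selections omitting two groups (i.e. drawn from a single group): C(5,5) + C(6,5) + C(7,5) = 28.
By inclusion–exclusion: 8568 − 2541 + 28 = 6055.

6055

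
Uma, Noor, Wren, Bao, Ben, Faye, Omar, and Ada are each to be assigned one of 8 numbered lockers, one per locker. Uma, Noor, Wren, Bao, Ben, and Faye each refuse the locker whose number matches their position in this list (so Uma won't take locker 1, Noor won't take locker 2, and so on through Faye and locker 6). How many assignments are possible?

Let Aᵢ (for 1 ≤ i ≤ 6) be the placements that put person i in their forbidden locker. Any j of these fix j positions, leaving (8−j)! ways to fill the rest, and there are C(6,j) ways to pick which j.
By inclusion–exclusion, the number of valid placements is Σ_{j=0}^{6} (−1)^j C(6,j)·(8−j)!.
Computing: 40320 − 30240 + 10800 − 2400 + 360 − 36 + 2 = 18806.

18806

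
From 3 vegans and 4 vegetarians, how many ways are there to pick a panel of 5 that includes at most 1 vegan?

Split by how many vegans are chosen (0 through 1).
Sum: C(3,0)·C(4,5) + C(3,1)·C(4,4) = 0 + 3 = 3.

3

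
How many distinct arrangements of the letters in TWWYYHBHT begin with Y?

5040

With the first slot taken by Y, it remains to arrange the other 8 letters (TWWYHBHT).
Those 8 letters have H appearing twice, T appearing twice, and W appearing twice, giving (8)!/(2!·2!·2!) = 5040.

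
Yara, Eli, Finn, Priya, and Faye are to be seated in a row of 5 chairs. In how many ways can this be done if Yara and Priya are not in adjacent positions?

There are 5! = 120 arrangements in all. If Yara and Priya are adjacent, merging them into one block gives 2·(4)! = 48 arrangements.
So 120 − 48 = 72 arrangements keep them apart.

72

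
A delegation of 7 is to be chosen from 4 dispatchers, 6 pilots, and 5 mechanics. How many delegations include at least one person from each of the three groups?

Unrestricted: C(15,7) = 6435 ways to pick any 7 of the 15.
Subtract selections that omit an entire group: no dispatchers → C(11,7) = 330; no pilots → C(9,7) = 36; no mechanics → C(10,7) = 120.
Add back selections omitting two groups (i.e. drawn from a single group): C(4,7) + C(6,7) + C(5,7) = 0.
By inclusion–exclusion: 6435 − 486 + 0 = 5949.

5949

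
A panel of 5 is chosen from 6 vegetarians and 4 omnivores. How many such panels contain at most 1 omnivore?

Split by how many omnivores are chosen (0 through 1).
Sum: C(4,0)·C(6,5) + C(4,1)·C(6,4) = 6 + 60 = 66.

66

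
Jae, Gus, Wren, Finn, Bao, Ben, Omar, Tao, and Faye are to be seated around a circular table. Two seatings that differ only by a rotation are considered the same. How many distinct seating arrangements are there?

Seat Jae anywhere (absorbing the rotational symmetry), then permute the other 8: (8)! = 40320.

40320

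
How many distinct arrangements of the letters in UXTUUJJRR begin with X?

Fix X in the first position and arrange the remaining 8 letters.
Those 8 letters have J appearing twice, R appearing twice, and U appearing 3 times, giving (8)!/(3!·2!·2!) = 1680.

1680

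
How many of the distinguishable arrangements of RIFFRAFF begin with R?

210

With the first slot taken by R, it remains to arrange the other 7 letters (IFFRAFF).
Those 7 letters have F appearing 4 times, giving (7)!/(4!) = 210.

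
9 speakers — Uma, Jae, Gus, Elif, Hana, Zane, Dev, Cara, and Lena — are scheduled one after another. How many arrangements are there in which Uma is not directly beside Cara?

Of the 9! = 362880 arrangements, those with Uma and Cara adjacent number 2 × 8! = 80640 (treat the pair as a block with 2 internal orders).
So 362880 − 80640 = 282240 arrangements keep them apart.

282240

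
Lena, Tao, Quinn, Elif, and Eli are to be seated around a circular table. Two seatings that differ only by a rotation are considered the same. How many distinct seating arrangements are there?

24

Seat Lena anywhere (absorbing the rotational symmetry), then permute the other 4: (4)! = 24.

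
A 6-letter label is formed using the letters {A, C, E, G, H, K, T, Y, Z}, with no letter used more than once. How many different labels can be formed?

60480

This is a permutation of 6 out of 9: P(9,6) = 9!/3!.
9 × 8 × 7 × 6 × 5 × 4 = 60480.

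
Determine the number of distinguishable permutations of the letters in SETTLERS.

5040

SETTLERS has 8 letters with E appearing twice, S appearing twice, and T appearing twice.
Dividing 8! = 40320 by 2!·2!·2! = 8 for the repeated letters gives 5040.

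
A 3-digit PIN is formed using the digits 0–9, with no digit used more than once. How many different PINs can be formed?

720

Choose and order 3 of the 10 symbols: the first digit has 10 options, the next 9, then 8.
That product is 10 × 9 × 8 = 720.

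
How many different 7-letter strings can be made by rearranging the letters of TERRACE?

1260

TERRACE has 7 letters with E appearing twice and R appearing twice.
The number of distinct arrangements is 7!/(2!·2!) = 5040/4 = 1260.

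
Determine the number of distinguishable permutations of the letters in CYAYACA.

210

The 7 letters of CYAYACA have repeats: A appearing 3 times, C appearing twice, and Y appearing twice.
Dividing 7! = 5040 by 3!·2!·2! = 24 for the repeated letters gives 210.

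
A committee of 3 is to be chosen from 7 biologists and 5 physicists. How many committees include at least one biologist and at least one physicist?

175

Unrestricted: C(12,3) = 220 ways to pick any 3 of the 12.
Selections missing a whole group: no biologists → C(5,3) = 10; no physicists → C(7,3) = 35.
Both groups omitted at once is impossible, so 220 − 45 = 175.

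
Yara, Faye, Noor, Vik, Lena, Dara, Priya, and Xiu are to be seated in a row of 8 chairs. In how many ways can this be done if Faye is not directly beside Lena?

30240

There are 8! = 40320 arrangements in all. If Faye and Lena are adjacent, merging them into one block gives 2·(7)! = 10080 arrangements.
Complementary counting: 40320 − 10080 = 30240.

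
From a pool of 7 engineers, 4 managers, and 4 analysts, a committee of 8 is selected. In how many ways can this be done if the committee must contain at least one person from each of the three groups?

Total 8-person selections from all 15: C(15,8) = 6435.
Selections missing a whole group: no engineers → C(8,8) = 1; no managers → C(11,8) = 165; no analysts → C(11,8) = 165.
Add back selections omitting two groups (i.e. drawn from a single group): C(7,8) + C(4,8) + C(4,8) = 0.
By inclusion–exclusion: 6435 − 331 + 0 = 6104.

6104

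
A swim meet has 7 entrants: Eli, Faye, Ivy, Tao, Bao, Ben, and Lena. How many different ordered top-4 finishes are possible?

There are 7 choices for 1st place, 6 for 2nd, and so on down to 4 for position 4.
That gives 7 × 6 × 5 × 4 = 840.

840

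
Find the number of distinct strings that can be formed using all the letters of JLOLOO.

The 6 letters of JLOLOO have repeats: L appearing twice and O appearing 3 times.
The number of distinct arrangements is 6!/(3!·2!) = 720/12 = 60.

60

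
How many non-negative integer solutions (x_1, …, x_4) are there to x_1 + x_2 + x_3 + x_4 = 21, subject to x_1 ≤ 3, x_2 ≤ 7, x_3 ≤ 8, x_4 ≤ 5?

By stars and bars, unrestricted non-negative solutions to x_1+…+x_4 = 21 number C(21+3,3) = 2024.
Subtract solutions that violate a single cap (substitute x_i' = x_i − (cap_i+1)): x_1 ≥ 4 gives C(20,3) = 1140; x_2 ≥ 8 gives C(16,3) = 560; x_3 ≥ 9 gives C(15,3) = 455; x_4 ≥ 6 gives C(18,3) = 816. Together 2971.
Add back pairs where two caps are both exceeded: 220 + 165 + 364 + 35 + 120 + 84 = 988.
Subtract triples: 1 + 20 + 10 + 0 = 31.
By inclusion–exclusion the count is 2024 − 2971 + 988 − 31 = 10.

10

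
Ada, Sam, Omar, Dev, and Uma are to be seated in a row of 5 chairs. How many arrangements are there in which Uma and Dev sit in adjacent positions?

48

Treat {Uma, Dev} as a single unit. There are 4 units to order, and the pair itself can be ordered 2 ways.
That gives 2 × 4! = 2 × 24 = 48.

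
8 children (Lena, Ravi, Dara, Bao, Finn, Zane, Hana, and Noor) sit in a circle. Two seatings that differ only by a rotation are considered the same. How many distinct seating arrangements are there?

5040

Fix one person's seat to break rotational symmetry; the remaining 7 people can be arranged in (7)! = 5040 ways.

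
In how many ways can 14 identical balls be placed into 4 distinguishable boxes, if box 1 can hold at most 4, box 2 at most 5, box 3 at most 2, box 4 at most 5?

10

By stars and bars, unrestricted non-negative solutions to x_1+…+x_4 = 14 number C(14+3,3) = 680.
Subtract solutions that violate a single cap (substitute x_i' = x_i − (cap_i+1)): x_1 ≥ 5 gives C(12,3) = 220; x_2 ≥ 6 gives C(11,3) = 165; x_3 ≥ 3 gives C(14,3) = 364; x_4 ≥ 6 gives C(11,3) = 165. Together 914.
Add back pairs where two caps are both exceeded: 20 + 84 + 20 + 56 + 10 + 56 = 246.
Subtract triples: 1 + 0 + 1 + 0 = 2.
By inclusion–exclusion the count is 680 − 914 + 246 − 2 = 10.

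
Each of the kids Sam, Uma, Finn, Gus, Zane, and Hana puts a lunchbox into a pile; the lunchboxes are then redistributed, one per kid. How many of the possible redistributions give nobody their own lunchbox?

265

This is the derangement count D_6: permutations of 6 items with no fixed point.
By inclusion–exclusion this is Σ_{j=0}^{6} (−1)^j C(6,j)·(6−j)!.
Computing: 720 − 720 + 360 − 120 + 30 − 6 + 1 = 265.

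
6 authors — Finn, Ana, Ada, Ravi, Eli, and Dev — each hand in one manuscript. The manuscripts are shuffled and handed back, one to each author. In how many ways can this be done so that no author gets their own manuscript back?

This is the derangement count D_6: permutations of 6 items with no fixed point.
By inclusion–exclusion this is Σ_{j=0}^{6} (−1)^j C(6,j)·(6−j)!.
Computing: 720 − 720 + 360 − 120 + 30 − 6 + 1 = 265.

265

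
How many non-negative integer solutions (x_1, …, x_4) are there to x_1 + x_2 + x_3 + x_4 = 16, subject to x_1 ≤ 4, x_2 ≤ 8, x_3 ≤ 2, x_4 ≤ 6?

Ignoring the caps, the number of non-negative solutions to x_1+…+x_4 = 16 is C(19,3) = 969.
Subtract solutions that violate a single cap (substitute x_i' = x_i − (cap_i+1)): x_1 ≥ 5 gives C(14,3) = 364; x_2 ≥ 9 gives C(10,3) = 120; x_3 ≥ 3 gives C(16,3) = 560; x_4 ≥ 7 gives C(12,3) = 220. Together 1264.
Add back pairs where two caps are both exceeded: 10 + 165 + 35 + 35 + 1 + 84 = 330.
Subtract triples: 0 + 0 + 4 + 0 = 4.
By inclusion–exclusion the count is 969 − 1264 + 330 − 4 = 31.

31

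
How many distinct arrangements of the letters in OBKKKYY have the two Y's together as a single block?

Treat the 2 copies of Y as a single block. The multiset to arrange is then {YY, B, K, K, K, O}, 6 items in all.
That gives (6)!/(3!) = 120 arrangements.

120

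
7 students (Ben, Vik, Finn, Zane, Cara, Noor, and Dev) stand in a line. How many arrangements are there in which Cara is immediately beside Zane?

1440

Treat {Cara, Zane} as a single unit. There are 6 units to order, and the pair itself can be ordered 2 ways.
So the count is 2·(6)! = 1440.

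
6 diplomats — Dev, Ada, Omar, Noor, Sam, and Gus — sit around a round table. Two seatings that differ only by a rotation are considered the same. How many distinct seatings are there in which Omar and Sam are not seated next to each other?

72

All circular seatings of 6 people number (5)! = 120.
Seatings with Omar beside Sam: treat them as a block with 2 internal orders, giving 2 × (4)! = 48.
Subtracting, 120 − 48 = 72.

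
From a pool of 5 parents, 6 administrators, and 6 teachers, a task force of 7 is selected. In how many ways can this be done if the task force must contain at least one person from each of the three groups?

Unrestricted: C(17,7) = 19448 ways to pick any 7 of the 17.
Subtract selections that omit an entire group: no parents → C(12,7) = 792; no administrators → C(11,7) = 330; no teachers → C(11,7) = 330.
Add back selections omitting two groups (i.e. drawn from a single group): C(5,7) + C(6,7) + C(6,7) = 0.
By inclusion–exclusion: 19448 − 1452 + 0 = 17996.

17996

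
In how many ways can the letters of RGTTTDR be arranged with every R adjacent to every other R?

Treat the 2 copies of R as a single block. The multiset to arrange is then {RR, D, G, T, T, T}, 6 items in all.
That gives (6)!/(3!) = 120 arrangements.

120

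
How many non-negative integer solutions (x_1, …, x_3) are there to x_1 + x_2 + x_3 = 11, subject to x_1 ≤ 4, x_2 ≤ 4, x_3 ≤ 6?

10

Without the upper bounds there are C(13,2) = 78 ways to split 11 among 3 variables.
Subtract solutions that violate a single cap (substitute x_i' = x_i − (cap_i+1)): x_1 ≥ 5 gives C(8,2) = 28; x_2 ≥ 5 gives C(8,2) = 28; x_3 ≥ 7 gives C(6,2) = 15. Together 71.
Add back pairs where two caps are both exceeded: 3 + 0 + 0 = 3.
By inclusion–exclusion the count is 78 − 71 + 3 = 10.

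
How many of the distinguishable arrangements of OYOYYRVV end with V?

420

Fix V in the last position and arrange the remaining 7 letters.
Those 7 letters have O appearing twice and Y appearing 3 times, giving (7)!/(3!·2!) = 420.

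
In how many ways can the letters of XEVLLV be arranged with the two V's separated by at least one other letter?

Total arrangements of XEVLLV: 6!/(2!·2!) = 180.
If the two V's are adjacent, glue them into one block, leaving 5 items to arrange: (5)!/(2!) = 60 ways.
Hence 180 − 60 = 120.

120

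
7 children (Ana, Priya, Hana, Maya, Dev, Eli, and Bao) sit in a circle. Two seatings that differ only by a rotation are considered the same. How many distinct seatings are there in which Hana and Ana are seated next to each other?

Treat {Hana, Ana} as one unit (2 internal orders) and seat the resulting 6 units around the table: (5)! circular arrangements.
So 2 × (5)! = 2 × 120 = 240.

240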